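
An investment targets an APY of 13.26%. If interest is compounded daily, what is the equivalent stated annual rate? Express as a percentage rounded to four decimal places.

(1 + r/365)^365 − 1 = 0.1326, so 1 + r/365 = 1.1326^(1/365).
r/365 = 0.000341, so r = 0.124537 = 12.4537%.

12.4537%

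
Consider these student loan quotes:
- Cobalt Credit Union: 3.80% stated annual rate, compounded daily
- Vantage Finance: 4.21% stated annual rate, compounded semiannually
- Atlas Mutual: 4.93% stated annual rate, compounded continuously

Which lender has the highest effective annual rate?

Cobalt Credit Union: (1 + 0.0380/365)^365 − 1 = 3.873%
Vantage Finance: (1 + 0.0421/2)^2 − 1 = 4.254%
Atlas Mutual: e^0.0493 − 1 = 5.054%
The highest effective annual rate is Atlas Mutual at 5.054%.

Atlas Mutual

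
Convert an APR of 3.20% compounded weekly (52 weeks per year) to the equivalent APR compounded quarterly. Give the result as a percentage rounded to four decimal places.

3.2118%

EAR = (1 + 0.0320/52)^52 − 1 = 0.032507.
Solve (1 + r/4)^4 = 1.032507: r/4 = 1.032507^(1/4) − 1 = 0.008030, so r = 0.032118 = 3.2118%.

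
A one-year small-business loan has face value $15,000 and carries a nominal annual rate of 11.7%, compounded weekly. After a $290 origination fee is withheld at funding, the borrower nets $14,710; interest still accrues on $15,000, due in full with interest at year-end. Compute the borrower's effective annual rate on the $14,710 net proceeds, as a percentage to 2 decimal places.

14.61%

Amount owed after one year: 15,000 × (1 + 0.117/52)^52 = 15,000 × 1.123972 = $16,859.58.
Effective rate on net proceeds: 16,859.58 / 14,710 − 1 = 0.146130 = 14.61%.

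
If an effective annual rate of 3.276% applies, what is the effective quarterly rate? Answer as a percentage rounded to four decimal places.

The per-quarter rate i satisfies (1 + i)^4 = 1 + 0.03276.
i = 1.03276^(1/4) − 1 = 0.0080913 = 0.8091%.

0.8091%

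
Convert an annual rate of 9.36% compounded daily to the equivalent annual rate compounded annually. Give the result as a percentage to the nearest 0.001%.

9.811%

EAR = (1 + 0.0936/365)^365 − 1 = 0.098107.
Compounded annually, the equivalent nominal rate is the EAR itself: 9.811%.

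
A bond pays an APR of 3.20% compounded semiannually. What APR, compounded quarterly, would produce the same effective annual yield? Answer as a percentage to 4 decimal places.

3.1873%

EAR = (1 + 0.0320/2)^2 − 1 = 0.032256.
Solve (1 + r/4)^4 = 1.032256: r/4 = 1.032256^(1/4) − 1 = 0.007968, so r = 0.031873 = 3.1873%.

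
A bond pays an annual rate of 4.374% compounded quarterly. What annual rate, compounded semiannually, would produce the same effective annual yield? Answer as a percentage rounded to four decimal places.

EAR = (1 + 0.04374/4)^4 − 1 = 0.044463.
Solve (1 + r/2)^2 = 1.044463: r/2 = 1.044463^(1/2) − 1 = 0.021990, so r = 0.043979 = 4.3979%.

4.3979%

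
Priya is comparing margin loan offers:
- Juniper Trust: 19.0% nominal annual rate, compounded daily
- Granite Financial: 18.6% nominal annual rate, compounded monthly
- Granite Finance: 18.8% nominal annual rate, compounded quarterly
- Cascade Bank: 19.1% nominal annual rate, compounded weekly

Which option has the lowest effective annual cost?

Granite Finance

Juniper Trust: (1 + 0.190/365)^365 − 1 = 20.919%
Granite Financial: (1 + 0.186/12)^12 − 1 = 20.271%
Granite Finance: (1 + 0.188/4)^4 − 1 = 20.167%
Cascade Bank: (1 + 0.191/52)^52 − 1 = 21.004%
The lowest effective annual rate is Granite Finance at 20.167%.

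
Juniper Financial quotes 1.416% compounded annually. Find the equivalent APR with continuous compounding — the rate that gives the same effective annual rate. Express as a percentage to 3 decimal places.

Compounded annually, EAR = nominal = 0.014160.
Equivalent continuous rate: r = ln(1 + 0.014160) = 0.014061 = 1.406%.

1.406%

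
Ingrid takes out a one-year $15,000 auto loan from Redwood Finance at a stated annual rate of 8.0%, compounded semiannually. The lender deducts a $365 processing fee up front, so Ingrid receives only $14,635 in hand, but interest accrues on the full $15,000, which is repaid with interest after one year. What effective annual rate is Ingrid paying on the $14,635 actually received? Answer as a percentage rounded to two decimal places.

Amount owed after one year: 15,000 × (1 + 0.080/2)^2 = 15,000 × 1.081600 = $16,224.00.
Effective rate on net proceeds: 16,224.00 / 14,635 − 1 = 0.108575 = 10.86%.

10.86%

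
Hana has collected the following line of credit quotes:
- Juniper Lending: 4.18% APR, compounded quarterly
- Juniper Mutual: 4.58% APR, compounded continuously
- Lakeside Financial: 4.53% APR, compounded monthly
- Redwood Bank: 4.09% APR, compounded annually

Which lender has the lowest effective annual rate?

Juniper Lending: (1 + 0.0418/4)^4 − 1 = 4.246%
Juniper Mutual: e^0.0458 − 1 = 4.687%
Lakeside Financial: (1 + 0.0453/12)^12 − 1 = 4.625%
Redwood Bank: compounded annually, EAR = 4.090%
The lowest effective annual rate is Redwood Bank at 4.090%.

Redwood Bank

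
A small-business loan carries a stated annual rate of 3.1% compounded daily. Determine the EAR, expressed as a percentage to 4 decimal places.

3.1484%

EAR = (1 + 0.031/365)^365 − 1.
= 1.031484 − 1 = 3.1484%.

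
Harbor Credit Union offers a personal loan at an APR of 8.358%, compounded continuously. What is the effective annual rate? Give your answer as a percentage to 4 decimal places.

8.7172%

With continuous compounding, EAR = e^0.08358 − 1.
e^0.08358 = 1.087172, so EAR = 0.087172 = 8.7172%.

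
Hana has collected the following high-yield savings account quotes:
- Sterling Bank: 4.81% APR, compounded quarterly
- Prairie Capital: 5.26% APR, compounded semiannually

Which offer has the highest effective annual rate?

Sterling Bank: (1 + 0.0481/4)^4 − 1 = 4.897%
Prairie Capital: (1 + 0.0526/2)^2 − 1 = 5.329%
The highest effective annual rate is Prairie Capital at 5.329%.

Prairie Capital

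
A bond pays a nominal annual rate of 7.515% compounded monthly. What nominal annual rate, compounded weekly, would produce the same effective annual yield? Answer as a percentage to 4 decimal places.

7.4970%

EAR = (1 + 0.07515/12)^12 − 1 = 0.077793.
Solve (1 + r/52)^52 = 1.077793: r/52 = 1.077793^(1/52) − 1 = 0.001442, so r = 0.074970 = 7.4970%.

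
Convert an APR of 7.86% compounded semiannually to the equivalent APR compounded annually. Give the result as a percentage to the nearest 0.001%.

EAR = (1 + 0.0786/2)^2 − 1 = 0.080144.
Compounded annually, the equivalent nominal rate is the EAR itself: 8.014%.

8.014%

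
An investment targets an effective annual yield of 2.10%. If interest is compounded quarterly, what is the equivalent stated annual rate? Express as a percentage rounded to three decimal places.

(1 + r/4)^4 − 1 = 0.0210, so 1 + r/4 = 1.0210^(1/4).
r/4 = 0.005209, so r = 0.020837 = 2.084%.

2.084%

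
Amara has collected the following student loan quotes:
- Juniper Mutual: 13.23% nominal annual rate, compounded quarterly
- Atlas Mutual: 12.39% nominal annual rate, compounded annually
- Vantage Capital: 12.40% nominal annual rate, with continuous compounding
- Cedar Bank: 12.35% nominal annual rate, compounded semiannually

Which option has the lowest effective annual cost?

Juniper Mutual: (1 + 0.1323/4)^4 − 1 = 13.901%
Atlas Mutual: compounded annually, EAR = 12.390%
Vantage Capital: e^0.1240 − 1 = 13.202%
Cedar Bank: (1 + 0.1235/2)^2 − 1 = 12.731%
The lowest effective annual rate is Atlas Mutual at 12.390%.

Atlas Mutual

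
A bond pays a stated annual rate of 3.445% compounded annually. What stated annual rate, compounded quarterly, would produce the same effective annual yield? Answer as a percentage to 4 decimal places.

Compounded annually, EAR = nominal = 0.034450.
Solve (1 + r/4)^4 = 1.034450: r/4 = 1.034450^(1/4) − 1 = 0.008503, so r = 0.034014 = 3.4014%.

3.4014%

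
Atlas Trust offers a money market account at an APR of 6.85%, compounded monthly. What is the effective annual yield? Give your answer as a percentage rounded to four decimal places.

EAR = (1 + 0.0685/12)^12 − 1.
= (1 + 0.005708)^12 − 1 = 1.070692 − 1 = 7.0692%.

7.0692%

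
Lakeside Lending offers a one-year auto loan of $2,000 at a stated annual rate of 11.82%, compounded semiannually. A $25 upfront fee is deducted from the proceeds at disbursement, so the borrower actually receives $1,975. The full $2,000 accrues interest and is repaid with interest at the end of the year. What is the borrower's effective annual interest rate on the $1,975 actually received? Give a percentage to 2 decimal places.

13.59%

Amount owed after one year: 2,000 × (1 + 0.1182/2)^2 = 2,000 × 1.121693 = $2,243.39.
Effective rate on net proceeds: 2,243.39 / 1,975 − 1 = 0.135891 = 13.59%.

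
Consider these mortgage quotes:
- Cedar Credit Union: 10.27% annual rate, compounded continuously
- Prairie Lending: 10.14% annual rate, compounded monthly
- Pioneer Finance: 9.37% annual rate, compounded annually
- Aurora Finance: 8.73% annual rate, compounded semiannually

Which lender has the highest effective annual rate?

Cedar Credit Union

Cedar Credit Union: e^0.1027 − 1 = 10.816%
Prairie Lending: (1 + 0.1014/12)^12 − 1 = 10.625%
Pioneer Finance: compounded annually, EAR = 9.370%
Aurora Finance: (1 + 0.0873/2)^2 − 1 = 8.921%
The highest effective annual rate is Cedar Credit Union at 10.816%.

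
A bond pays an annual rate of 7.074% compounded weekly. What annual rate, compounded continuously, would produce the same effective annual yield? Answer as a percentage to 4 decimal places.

7.0692%

EAR = (1 + 0.07074/52)^52 − 1 = 0.073251.
Equivalent continuous rate: r = ln(1 + 0.073251) = 0.070692 = 7.0692%.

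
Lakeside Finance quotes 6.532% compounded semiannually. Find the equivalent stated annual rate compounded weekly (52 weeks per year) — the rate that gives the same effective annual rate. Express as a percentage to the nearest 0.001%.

6.432%

EAR = (1 + 0.06532/2)^2 − 1 = 0.066387.
Solve (1 + r/52)^52 = 1.066387: r/52 = 1.066387^(1/52) − 1 = 0.001237, so r = 0.064316 = 6.432%.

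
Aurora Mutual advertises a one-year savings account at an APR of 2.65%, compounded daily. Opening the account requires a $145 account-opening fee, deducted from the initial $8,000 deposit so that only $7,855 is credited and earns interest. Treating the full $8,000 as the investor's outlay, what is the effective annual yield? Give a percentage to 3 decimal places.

Value after one year: 7,855 × (1 + 0.0265/365)^365 = 7,855 × 1.026853 = $8,065.93.
Effective yield on the $8,000 outlay: 8,065.93 / 8,000 − 1 = 0.008242 = 0.824%.

0.824%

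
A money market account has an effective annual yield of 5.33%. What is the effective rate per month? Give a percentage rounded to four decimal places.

The per-month rate i satisfies (1 + i)^12 = 1 + 0.0533.
i = 1.0533^(1/12) − 1 = 0.0043367 = 0.4337%.

0.4337%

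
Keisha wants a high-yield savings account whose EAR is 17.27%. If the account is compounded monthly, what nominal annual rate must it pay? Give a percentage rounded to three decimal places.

16.037%

(1 + r/12)^12 − 1 = 0.1727, so 1 + r/12 = 1.1727^(1/12).
r/12 = 0.013364, so r = 0.160371 = 16.037%.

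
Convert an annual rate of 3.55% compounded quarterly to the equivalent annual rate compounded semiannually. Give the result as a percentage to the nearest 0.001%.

3.566%

EAR = (1 + 0.0355/4)^4 − 1 = 0.035975.
Solve (1 + r/2)^2 = 1.035975: r/2 = 1.035975^(1/2) − 1 = 0.017829, so r = 0.035658 = 3.566%.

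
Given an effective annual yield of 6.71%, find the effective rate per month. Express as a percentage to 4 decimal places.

0.5427%

The per-month rate i satisfies (1 + i)^12 = 1 + 0.0671.
i = 1.0671^(1/12) − 1 = 0.0054267 = 0.5427%.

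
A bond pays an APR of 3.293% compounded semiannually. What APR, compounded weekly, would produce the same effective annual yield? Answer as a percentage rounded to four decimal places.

3.2672%

EAR = (1 + 0.03293/2)^2 − 1 = 0.033201.
Solve (1 + r/52)^52 = 1.033201: r/52 = 1.033201^(1/52) − 1 = 0.000628, so r = 0.032672 = 3.2672%.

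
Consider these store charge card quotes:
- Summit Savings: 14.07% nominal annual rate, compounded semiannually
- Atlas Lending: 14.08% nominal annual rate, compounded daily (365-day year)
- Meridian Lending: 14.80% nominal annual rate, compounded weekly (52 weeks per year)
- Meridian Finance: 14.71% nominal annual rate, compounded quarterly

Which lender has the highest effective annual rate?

Summit Savings: (1 + 0.1407/2)^2 − 1 = 14.565%
Atlas Lending: (1 + 0.1408/365)^365 − 1 = 15.116%
Meridian Lending: (1 + 0.1480/52)^52 − 1 = 15.927%
Meridian Finance: (1 + 0.1471/4)^4 − 1 = 15.542%
The highest effective annual rate is Meridian Lending at 15.927%.

Meridian Lending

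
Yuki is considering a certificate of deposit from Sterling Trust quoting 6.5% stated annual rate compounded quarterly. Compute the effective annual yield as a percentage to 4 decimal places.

EAR = (1 + 0.065/4)^4 − 1.
= (1 + 0.016250)^4 − 1 = 1.066602 − 1 = 6.6602%.

6.6602%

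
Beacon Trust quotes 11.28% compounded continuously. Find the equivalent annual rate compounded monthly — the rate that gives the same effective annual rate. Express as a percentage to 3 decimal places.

EAR under continuous compounding: e^0.1128 − 1 = 0.119408.
Solve (1 + r/12)^12 = 1.119408: r/12 = 1.119408^(1/12) − 1 = 0.009444, so r = 0.113332 = 11.333%.

11.333%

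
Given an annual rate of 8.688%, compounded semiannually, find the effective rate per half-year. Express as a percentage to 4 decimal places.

4.3440%

With a nominal annual rate compounded semiannually, the periodic rate is the nominal rate divided by 2.
i = 0.08688 / 2 = 0.0434400 = 4.3440%.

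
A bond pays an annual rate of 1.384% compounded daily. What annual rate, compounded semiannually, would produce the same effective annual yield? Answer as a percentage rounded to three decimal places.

EAR = (1 + 0.01384/365)^365 − 1 = 0.013936.
Solve (1 + r/2)^2 = 1.013936: r/2 = 1.013936^(1/2) − 1 = 0.006944, so r = 0.013888 = 1.389%.

1.389%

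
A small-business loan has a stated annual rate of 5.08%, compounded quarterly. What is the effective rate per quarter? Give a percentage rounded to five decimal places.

1.27000%

With a nominal annual rate compounded quarterly, the periodic rate is the nominal rate divided by 4.
i = 0.0508 / 4 = 0.0127000 = 1.27000%.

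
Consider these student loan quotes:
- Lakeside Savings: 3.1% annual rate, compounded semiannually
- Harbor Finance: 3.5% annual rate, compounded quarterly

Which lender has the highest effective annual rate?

Lakeside Savings: (1 + 0.031/2)^2 − 1 = 3.124%
Harbor Finance: (1 + 0.035/4)^4 − 1 = 3.546%
The highest effective annual rate is Harbor Finance at 3.546%.

Harbor Finance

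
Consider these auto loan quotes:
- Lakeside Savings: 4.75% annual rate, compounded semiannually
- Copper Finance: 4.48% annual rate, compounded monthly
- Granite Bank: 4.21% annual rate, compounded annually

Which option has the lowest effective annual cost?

Granite Bank

Lakeside Savings: (1 + 0.0475/2)^2 − 1 = 4.806%
Copper Finance: (1 + 0.0448/12)^12 − 1 = 4.573%
Granite Bank: compounded annually, EAR = 4.210%
The lowest effective annual rate is Granite Bank at 4.210%.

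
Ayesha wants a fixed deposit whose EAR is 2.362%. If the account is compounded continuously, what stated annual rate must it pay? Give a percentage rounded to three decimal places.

Continuous: nominal r satisfies e^r − 1 = 0.02362.
r = ln(1 + 0.02362) = ln(1.02362) = 0.023345 = 2.335%.

2.335%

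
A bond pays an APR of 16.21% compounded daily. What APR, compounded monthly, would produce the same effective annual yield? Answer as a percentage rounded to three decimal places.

16.316%

EAR = (1 + 0.1621/365)^365 − 1 = 0.175936.
Solve (1 + r/12)^12 = 1.175936: r/12 = 1.175936^(1/12) − 1 = 0.013597, so r = 0.163163 = 16.316%.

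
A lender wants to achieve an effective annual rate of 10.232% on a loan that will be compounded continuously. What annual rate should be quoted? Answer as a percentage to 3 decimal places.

9.742%

Continuous: nominal r satisfies e^r − 1 = 0.10232.
r = ln(1 + 0.10232) = ln(1.10232) = 0.097417 = 9.742%.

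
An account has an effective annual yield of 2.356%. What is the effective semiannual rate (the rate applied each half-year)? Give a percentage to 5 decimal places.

The per-half-year rate i satisfies (1 + i)^2 = 1 + 0.02356.
i = 1.02356^(1/2) − 1 = 0.0117114 = 1.17114%.

1.17114%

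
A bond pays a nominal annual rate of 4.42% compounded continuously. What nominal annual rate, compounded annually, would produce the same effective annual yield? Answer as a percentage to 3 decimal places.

EAR under continuous compounding: e^0.0442 − 1 = 0.045191.
Compounded annually, the equivalent nominal rate is the EAR itself: 4.519%.

4.519%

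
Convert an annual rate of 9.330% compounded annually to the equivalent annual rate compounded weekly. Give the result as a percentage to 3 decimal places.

8.928%

Compounded annually, EAR = nominal = 0.093300.
Solve (1 + r/52)^52 = 1.093300: r/52 = 1.093300^(1/52) − 1 = 0.001717, so r = 0.089277 = 8.928%.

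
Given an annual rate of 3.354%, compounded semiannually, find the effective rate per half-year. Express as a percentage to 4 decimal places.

1.6770%

With a nominal annual rate compounded semiannually, the periodic rate is the nominal rate divided by 2.
i = 0.03354 / 2 = 0.0167700 = 1.6770%.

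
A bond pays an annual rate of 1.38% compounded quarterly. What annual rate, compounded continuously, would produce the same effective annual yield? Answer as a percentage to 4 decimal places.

EAR = (1 + 0.0138/4)^4 − 1 = 0.013872.
Equivalent continuous rate: r = ln(1 + 0.013872) = 0.013776 = 1.3776%.

1.3776%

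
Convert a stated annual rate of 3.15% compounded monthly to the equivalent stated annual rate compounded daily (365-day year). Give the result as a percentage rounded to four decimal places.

3.1460%

EAR = (1 + 0.0315/12)^12 − 1 = 0.031959.
Solve (1 + r/365)^365 = 1.031959: r/365 = 1.031959^(1/365) − 1 = 0.000086, so r = 0.031460 = 3.1460%.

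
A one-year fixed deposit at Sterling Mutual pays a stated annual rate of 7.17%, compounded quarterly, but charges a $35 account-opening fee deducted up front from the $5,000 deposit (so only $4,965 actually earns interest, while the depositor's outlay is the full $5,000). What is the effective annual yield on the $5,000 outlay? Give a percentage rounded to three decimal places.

Value after one year: 4,965 × (1 + 0.0717/4)^4 = 4,965 × 1.073651 = $5,330.68.
Effective yield on the $5,000 outlay: 5,330.68 / 5,000 − 1 = 0.066135 = 6.614%.

6.614%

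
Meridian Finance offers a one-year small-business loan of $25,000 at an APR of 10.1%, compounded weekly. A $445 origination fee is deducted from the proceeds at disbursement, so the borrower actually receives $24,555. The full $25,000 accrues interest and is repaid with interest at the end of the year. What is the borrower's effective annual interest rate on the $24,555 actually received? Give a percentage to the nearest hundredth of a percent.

Amount owed after one year: 25,000 × (1 + 0.101/52)^52 = 25,000 × 1.106168 = $27,654.21.
Effective rate on net proceeds: 27,654.21 / 24,555 − 1 = 0.126215 = 12.62%.

12.62%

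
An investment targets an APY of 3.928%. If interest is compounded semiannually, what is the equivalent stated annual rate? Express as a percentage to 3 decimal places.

3.890%

(1 + r/2)^2 − 1 = 0.03928, so 1 + r/2 = 1.03928^(1/2).
r/2 = 0.019451, so r = 0.038902 = 3.890%.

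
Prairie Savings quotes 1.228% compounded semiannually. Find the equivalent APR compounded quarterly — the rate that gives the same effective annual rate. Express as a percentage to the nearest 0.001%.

EAR = (1 + 0.01228/2)^2 − 1 = 0.012318.
Solve (1 + r/4)^4 = 1.012318: r/4 = 1.012318^(1/4) − 1 = 0.003065, so r = 0.012261 = 1.226%.

1.226%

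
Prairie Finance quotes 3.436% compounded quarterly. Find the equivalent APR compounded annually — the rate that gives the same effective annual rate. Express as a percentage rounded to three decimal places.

3.481%

EAR = (1 + 0.03436/4)^4 − 1 = 0.034805.
Compounded annually, the equivalent nominal rate is the EAR itself: 3.481%.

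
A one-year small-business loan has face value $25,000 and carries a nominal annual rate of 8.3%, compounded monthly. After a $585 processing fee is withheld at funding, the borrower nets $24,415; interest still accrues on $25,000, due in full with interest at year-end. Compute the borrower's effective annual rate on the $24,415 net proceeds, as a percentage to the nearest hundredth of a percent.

11.23%

Amount owed after one year: 25,000 × (1 + 0.083/12)^12 = 25,000 × 1.086231 = $27,155.79.
Effective rate on net proceeds: 27,155.79 / 24,415 − 1 = 0.112258 = 11.23%.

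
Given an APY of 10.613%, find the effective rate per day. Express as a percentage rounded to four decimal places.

0.0276%

The per-day rate i satisfies (1 + i)^365 = 1 + 0.10613.
i = 1.10613^(1/365) − 1 = 0.0002764 = 0.0276%.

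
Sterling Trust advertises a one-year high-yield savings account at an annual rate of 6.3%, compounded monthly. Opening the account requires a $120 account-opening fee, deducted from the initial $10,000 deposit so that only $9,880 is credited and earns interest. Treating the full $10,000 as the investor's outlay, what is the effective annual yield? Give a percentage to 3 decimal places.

5.207%

Value after one year: 9,880 × (1 + 0.063/12)^12 = 9,880 × 1.064851 = $10,520.73.
Effective yield on the $10,000 outlay: 10,520.73 / 10,000 − 1 = 0.052073 = 5.207%.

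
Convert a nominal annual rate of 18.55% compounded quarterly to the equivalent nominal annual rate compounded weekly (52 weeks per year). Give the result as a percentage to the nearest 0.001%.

18.164%

EAR = (1 + 0.1855/4)^4 − 1 = 0.198807.
Solve (1 + r/52)^52 = 1.198807: r/52 = 1.198807^(1/52) − 1 = 0.003493, so r = 0.181644 = 18.164%.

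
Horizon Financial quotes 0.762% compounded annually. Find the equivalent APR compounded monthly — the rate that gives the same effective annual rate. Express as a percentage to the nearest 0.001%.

Compounded annually, EAR = nominal = 0.007620.
Solve (1 + r/12)^12 = 1.007620: r/12 = 1.007620^(1/12) − 1 = 0.000633, so r = 0.007594 = 0.759%.

0.759%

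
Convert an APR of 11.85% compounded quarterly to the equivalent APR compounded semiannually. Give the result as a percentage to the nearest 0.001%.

12.026%

EAR = (1 + 0.1185/4)^4 − 1 = 0.123871.
Solve (1 + r/2)^2 = 1.123871: r/2 = 1.123871^(1/2) − 1 = 0.060128, so r = 0.120255 = 12.026%.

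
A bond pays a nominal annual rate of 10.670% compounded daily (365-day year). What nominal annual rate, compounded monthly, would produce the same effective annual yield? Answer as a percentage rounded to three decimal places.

EAR = (1 + 0.10670/365)^365 − 1 = 0.112583.
Solve (1 + r/12)^12 = 1.112583: r/12 = 1.112583^(1/12) − 1 = 0.008930, so r = 0.107160 = 10.716%.

10.716%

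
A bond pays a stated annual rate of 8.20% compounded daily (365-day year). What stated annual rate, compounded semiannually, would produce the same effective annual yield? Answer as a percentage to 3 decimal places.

EAR = (1 + 0.0820/365)^365 − 1 = 0.085446.
Solve (1 + r/2)^2 = 1.085446: r/2 = 1.085446^(1/2) − 1 = 0.041847, so r = 0.083695 = 8.369%.

8.369%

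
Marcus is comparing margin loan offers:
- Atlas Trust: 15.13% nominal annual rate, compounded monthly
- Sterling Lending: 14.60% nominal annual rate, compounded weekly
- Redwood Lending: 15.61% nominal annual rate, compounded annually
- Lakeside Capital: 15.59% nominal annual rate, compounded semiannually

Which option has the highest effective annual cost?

Atlas Trust

Atlas Trust: (1 + 0.1513/12)^12 − 1 = 16.225%
Sterling Lending: (1 + 0.1460/52)^52 − 1 = 15.696%
Redwood Lending: compounded annually, EAR = 15.610%
Lakeside Capital: (1 + 0.1559/2)^2 − 1 = 16.198%
The highest effective annual rate is Atlas Trust at 16.225%.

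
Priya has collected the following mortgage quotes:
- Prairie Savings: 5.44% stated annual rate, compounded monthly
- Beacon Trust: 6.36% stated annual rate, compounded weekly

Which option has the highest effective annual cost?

Beacon Trust

Prairie Savings: (1 + 0.0544/12)^12 − 1 = 5.578%
Beacon Trust: (1 + 0.0636/52)^52 − 1 = 6.562%
The highest effective annual rate is Beacon Trust at 6.562%.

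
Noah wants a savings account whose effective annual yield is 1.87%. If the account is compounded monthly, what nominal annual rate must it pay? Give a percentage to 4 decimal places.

(1 + r/12)^12 − 1 = 0.0187, so 1 + r/12 = 1.0187^(1/12).
r/12 = 0.001545, so r = 0.018542 = 1.8542%.

1.8542%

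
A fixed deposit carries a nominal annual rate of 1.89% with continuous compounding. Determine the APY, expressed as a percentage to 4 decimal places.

1.9080%

With continuous compounding, EAR = e^0.0189 − 1.
e^0.0189 = 1.019080, so EAR = 0.019080 = 1.9080%.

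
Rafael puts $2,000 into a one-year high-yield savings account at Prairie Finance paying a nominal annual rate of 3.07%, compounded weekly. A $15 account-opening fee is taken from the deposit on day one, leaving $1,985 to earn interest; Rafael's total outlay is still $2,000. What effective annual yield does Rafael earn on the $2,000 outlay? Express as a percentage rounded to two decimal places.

2.34%

Value after one year: 1,985 × (1 + 0.0307/52)^52 = 1,985 × 1.031167 = $2,046.87.
Effective yield on the $2,000 outlay: 2,046.87 / 2,000 − 1 = 0.023433 = 2.34%.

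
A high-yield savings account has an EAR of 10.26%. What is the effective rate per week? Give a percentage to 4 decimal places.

The per-week rate i satisfies (1 + i)^52 = 1 + 0.1026.
i = 1.1026^(1/52) − 1 = 0.0018801 = 0.1880%.

0.1880%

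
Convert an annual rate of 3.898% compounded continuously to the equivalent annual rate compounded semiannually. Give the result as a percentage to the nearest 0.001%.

EAR under continuous compounding: e^0.03898 − 1 = 0.039750.
Solve (1 + r/2)^2 = 1.039750: r/2 = 1.039750^(1/2) − 1 = 0.019681, so r = 0.039362 = 3.936%.

3.936%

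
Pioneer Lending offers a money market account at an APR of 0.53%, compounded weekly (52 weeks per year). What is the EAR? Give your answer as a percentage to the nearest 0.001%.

0.531%

EAR = (1 + 0.0053/52)^52 − 1.
= 1.005314 − 1 = 0.531%.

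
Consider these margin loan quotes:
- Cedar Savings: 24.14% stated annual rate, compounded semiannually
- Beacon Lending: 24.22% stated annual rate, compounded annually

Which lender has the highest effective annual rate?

Cedar Savings: (1 + 0.2414/2)^2 − 1 = 25.597%
Beacon Lending: compounded annually, EAR = 24.220%
The highest effective annual rate is Cedar Savings at 25.597%.

Cedar Savings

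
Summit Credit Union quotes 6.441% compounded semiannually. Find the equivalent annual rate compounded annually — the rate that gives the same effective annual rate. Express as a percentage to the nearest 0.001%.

EAR = (1 + 0.06441/2)^2 − 1 = 0.065447.
Compounded annually, the equivalent nominal rate is the EAR itself: 6.545%.

6.545%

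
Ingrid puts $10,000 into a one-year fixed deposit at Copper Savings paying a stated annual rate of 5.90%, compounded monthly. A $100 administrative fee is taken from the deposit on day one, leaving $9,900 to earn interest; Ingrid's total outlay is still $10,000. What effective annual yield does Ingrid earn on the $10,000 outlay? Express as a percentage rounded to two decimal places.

Value after one year: 9,900 × (1 + 0.0590/12)^12 = 9,900 × 1.060622 = $10,500.16.
Effective yield on the $10,000 outlay: 10,500.16 / 10,000 − 1 = 0.050016 = 5.00%.

5.00%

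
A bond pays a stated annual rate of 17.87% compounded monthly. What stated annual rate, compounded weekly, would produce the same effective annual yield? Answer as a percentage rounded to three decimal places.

17.769%

EAR = (1 + 0.1787/12)^12 − 1 = 0.194088.
Solve (1 + r/52)^52 = 1.194088: r/52 = 1.194088^(1/52) − 1 = 0.003417, so r = 0.177685 = 17.769%.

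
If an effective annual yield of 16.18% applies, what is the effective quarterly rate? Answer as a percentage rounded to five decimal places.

The per-quarter rate i satisfies (1 + i)^4 = 1 + 0.1618.
i = 1.1618^(1/4) − 1 = 0.0382043 = 3.82043%.

3.82043%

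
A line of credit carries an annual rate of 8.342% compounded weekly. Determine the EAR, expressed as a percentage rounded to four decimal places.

8.6926%

EAR = (1 + 0.08342/52)^52 − 1.
= 1.086926 − 1 = 8.6926%.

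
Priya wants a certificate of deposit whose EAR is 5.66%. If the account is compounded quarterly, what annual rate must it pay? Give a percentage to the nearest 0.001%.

5.544%

(1 + r/4)^4 − 1 = 0.0566, so 1 + r/4 = 1.0566^(1/4).
r/4 = 0.013859, so r = 0.055437 = 5.544%.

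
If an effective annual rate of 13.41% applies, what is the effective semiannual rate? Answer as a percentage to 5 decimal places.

6.49413%

The per-half-year rate i satisfies (1 + i)^2 = 1 + 0.1341.
i = 1.1341^(1/2) − 1 = 0.0649413 = 6.49413%.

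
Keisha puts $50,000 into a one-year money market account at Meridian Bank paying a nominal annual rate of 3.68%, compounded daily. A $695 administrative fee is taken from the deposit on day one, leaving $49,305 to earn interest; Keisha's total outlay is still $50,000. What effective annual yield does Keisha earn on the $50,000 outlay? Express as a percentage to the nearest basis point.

2.31%

Value after one year: 49,305 × (1 + 0.0368/365)^365 = 49,305 × 1.037484 = $51,153.13.
Effective yield on the $50,000 outlay: 51,153.13 / 50,000 − 1 = 0.023063 = 2.31%.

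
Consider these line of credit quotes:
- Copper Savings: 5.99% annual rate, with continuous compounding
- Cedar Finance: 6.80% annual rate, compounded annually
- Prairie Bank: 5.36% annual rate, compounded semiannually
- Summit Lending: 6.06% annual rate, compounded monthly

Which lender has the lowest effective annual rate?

Copper Savings: e^0.0599 − 1 = 6.173%
Cedar Finance: compounded annually, EAR = 6.800%
Prairie Bank: (1 + 0.0536/2)^2 − 1 = 5.432%
Summit Lending: (1 + 0.0606/12)^12 − 1 = 6.231%
The lowest effective annual rate is Prairie Bank at 5.432%.

Prairie Bank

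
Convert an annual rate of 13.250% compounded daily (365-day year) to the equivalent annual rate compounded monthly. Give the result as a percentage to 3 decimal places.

13.321%

EAR = (1 + 0.13250/365)^365 − 1 = 0.141652.
Solve (1 + r/12)^12 = 1.141652: r/12 = 1.141652^(1/12) − 1 = 0.011101, so r = 0.133210 = 13.321%.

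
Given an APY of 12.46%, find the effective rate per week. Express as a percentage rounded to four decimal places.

0.2261%

The per-week rate i satisfies (1 + i)^52 = 1 + 0.1246.
i = 1.1246^(1/52) − 1 = 0.0022608 = 0.2261%.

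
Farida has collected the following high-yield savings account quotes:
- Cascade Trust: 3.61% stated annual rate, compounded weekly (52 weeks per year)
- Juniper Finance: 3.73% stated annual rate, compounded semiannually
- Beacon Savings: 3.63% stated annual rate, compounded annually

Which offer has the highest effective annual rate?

Juniper Finance

Cascade Trust: (1 + 0.0361/52)^52 − 1 = 3.675%
Juniper Finance: (1 + 0.0373/2)^2 − 1 = 3.765%
Beacon Savings: compounded annually, EAR = 3.630%
The highest effective annual rate is Juniper Finance at 3.765%.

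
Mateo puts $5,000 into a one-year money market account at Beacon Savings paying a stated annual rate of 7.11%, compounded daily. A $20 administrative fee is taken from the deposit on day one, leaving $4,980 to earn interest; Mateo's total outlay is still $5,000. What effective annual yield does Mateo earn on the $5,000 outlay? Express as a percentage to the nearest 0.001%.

6.939%

Value after one year: 4,980 × (1 + 0.0711/365)^365 = 4,980 × 1.073681 = $5,346.93.
Effective yield on the $5,000 outlay: 5,346.93 / 5,000 − 1 = 0.069386 = 6.939%.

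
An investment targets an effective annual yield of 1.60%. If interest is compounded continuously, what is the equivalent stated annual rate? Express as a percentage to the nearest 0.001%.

1.587%

Continuous: nominal r satisfies e^r − 1 = 0.0160.
r = ln(1 + 0.0160) = ln(1.0160) = 0.015873 = 1.587%.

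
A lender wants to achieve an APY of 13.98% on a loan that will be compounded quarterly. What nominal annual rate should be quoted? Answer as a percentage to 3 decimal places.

(1 + r/4)^4 − 1 = 0.1398, so 1 + r/4 = 1.1398^(1/4).
r/4 = 0.033254, so r = 0.133017 = 13.302%.

13.302%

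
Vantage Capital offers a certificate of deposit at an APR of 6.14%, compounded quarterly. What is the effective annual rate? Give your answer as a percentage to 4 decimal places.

EAR = (1 + 0.0614/4)^4 − 1.
= 1.062828 − 1 = 6.2828%.

6.2828%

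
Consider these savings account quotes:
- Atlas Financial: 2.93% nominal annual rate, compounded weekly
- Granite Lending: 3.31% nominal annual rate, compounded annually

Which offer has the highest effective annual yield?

Granite Lending

Atlas Financial: (1 + 0.0293/52)^52 − 1 = 2.972%
Granite Lending: compounded annually, EAR = 3.310%
The highest effective annual rate is Granite Lending at 3.310%.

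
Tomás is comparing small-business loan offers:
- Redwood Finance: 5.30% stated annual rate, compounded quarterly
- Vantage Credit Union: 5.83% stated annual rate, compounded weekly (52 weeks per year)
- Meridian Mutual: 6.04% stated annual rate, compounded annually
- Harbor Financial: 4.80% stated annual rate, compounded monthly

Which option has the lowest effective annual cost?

Harbor Financial

Redwood Finance: (1 + 0.0530/4)^4 − 1 = 5.406%
Vantage Credit Union: (1 + 0.0583/52)^52 − 1 = 6.000%
Meridian Mutual: compounded annually, EAR = 6.040%
Harbor Financial: (1 + 0.0480/12)^12 − 1 = 4.907%
The lowest effective annual rate is Harbor Financial at 4.907%.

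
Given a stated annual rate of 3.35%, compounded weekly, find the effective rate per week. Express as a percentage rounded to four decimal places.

With a nominal annual rate compounded weekly, the periodic rate is the nominal rate divided by 52.
i = 0.0335 / 52 = 0.0006442 = 0.0644%.

0.0644%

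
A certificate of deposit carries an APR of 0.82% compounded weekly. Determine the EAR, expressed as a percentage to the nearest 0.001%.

EAR = (1 + 0.0082/52)^52 − 1.
= (1 + 0.000158)^52 − 1 = 1.008233 − 1 = 0.823%.

0.823%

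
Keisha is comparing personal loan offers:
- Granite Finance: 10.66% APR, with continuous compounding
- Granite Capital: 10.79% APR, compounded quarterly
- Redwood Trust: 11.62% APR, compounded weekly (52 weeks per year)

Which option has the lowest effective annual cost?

Granite Finance: e^0.1066 − 1 = 11.249%
Granite Capital: (1 + 0.1079/4)^4 − 1 = 11.234%
Redwood Trust: (1 + 0.1162/52)^52 − 1 = 12.307%
The lowest effective annual rate is Granite Capital at 11.234%.

Granite Capital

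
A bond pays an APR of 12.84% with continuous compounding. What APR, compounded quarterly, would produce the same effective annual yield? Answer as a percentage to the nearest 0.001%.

13.048%

EAR under continuous compounding: e^0.1284 − 1 = 0.137008.
Solve (1 + r/4)^4 = 1.137008: r/4 = 1.137008^(1/4) − 1 = 0.032621, so r = 0.130483 = 13.048%.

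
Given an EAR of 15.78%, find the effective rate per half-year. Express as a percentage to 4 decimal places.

The per-half-year rate i satisfies (1 + i)^2 = 1 + 0.1578.
i = 1.1578^(1/2) − 1 = 0.0760112 = 7.6011%.

7.6011%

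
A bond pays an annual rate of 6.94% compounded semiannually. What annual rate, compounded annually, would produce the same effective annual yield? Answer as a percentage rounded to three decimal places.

7.060%

EAR = (1 + 0.0694/2)^2 − 1 = 0.070604.
Compounded annually, the equivalent nominal rate is the EAR itself: 7.060%.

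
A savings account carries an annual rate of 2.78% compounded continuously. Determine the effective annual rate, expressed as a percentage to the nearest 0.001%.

With continuous compounding, EAR = e^0.0278 − 1.
e^0.0278 = 1.028190, so EAR = 0.028190 = 2.819%.

2.819%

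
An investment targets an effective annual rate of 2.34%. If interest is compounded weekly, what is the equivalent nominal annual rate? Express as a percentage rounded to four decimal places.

(1 + r/52)^52 − 1 = 0.0234, so 1 + r/52 = 1.0234^(1/52).
r/52 = 0.000445, so r = 0.023136 = 2.3136%.

2.3136%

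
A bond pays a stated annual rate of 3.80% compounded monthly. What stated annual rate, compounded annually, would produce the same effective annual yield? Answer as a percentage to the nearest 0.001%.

3.867%

EAR = (1 + 0.0380/12)^12 − 1 = 0.038669.
Compounded annually, the equivalent nominal rate is the EAR itself: 3.867%.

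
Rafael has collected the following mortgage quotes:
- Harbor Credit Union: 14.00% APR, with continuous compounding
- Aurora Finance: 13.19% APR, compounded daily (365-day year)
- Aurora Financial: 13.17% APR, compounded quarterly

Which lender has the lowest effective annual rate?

Aurora Financial

Harbor Credit Union: e^0.1400 − 1 = 15.027%
Aurora Finance: (1 + 0.1319/365)^365 − 1 = 14.097%
Aurora Financial: (1 + 0.1317/4)^4 − 1 = 13.835%
The lowest effective annual rate is Aurora Financial at 13.835%.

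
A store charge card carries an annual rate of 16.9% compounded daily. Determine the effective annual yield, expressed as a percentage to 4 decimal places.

EAR = (1 + 0.169/365)^365 − 1.
= 1.184074 − 1 = 18.4074%.

18.4074%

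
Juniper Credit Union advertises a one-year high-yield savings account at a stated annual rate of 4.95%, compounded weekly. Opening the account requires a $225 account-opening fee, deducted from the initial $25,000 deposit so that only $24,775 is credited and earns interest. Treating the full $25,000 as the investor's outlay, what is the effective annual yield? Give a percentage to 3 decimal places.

Value after one year: 24,775 × (1 + 0.0495/52)^52 = 24,775 × 1.050721 = $26,031.61.
Effective yield on the $25,000 outlay: 26,031.61 / 25,000 − 1 = 0.041264 = 4.126%.

4.126%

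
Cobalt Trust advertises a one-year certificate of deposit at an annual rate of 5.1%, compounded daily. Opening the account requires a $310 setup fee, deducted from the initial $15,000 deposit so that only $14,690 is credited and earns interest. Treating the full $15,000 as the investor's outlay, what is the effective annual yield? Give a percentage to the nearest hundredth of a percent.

3.06%

Value after one year: 14,690 × (1 + 0.051/365)^365 = 14,690 × 1.052319 = $15,458.57.
Effective yield on the $15,000 outlay: 15,458.57 / 15,000 − 1 = 0.030571 = 3.06%.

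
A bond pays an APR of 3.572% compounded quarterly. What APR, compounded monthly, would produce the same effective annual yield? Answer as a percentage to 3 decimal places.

EAR = (1 + 0.03572/4)^4 − 1 = 0.036201.
Solve (1 + r/12)^12 = 1.036201: r/12 = 1.036201^(1/12) − 1 = 0.002968, so r = 0.035614 = 3.561%.

3.561%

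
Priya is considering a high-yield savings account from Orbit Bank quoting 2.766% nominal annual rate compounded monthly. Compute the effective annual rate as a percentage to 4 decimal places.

EAR = (1 + 0.02766/12)^12 − 1.
= 1.028013 − 1 = 2.8013%.

2.8013%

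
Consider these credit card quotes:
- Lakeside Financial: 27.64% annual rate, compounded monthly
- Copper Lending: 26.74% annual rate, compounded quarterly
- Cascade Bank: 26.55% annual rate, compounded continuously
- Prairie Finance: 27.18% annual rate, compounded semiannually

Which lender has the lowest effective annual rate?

Prairie Finance

Lakeside Financial: (1 + 0.2764/12)^12 − 1 = 31.425%
Copper Lending: (1 + 0.2674/4)^4 − 1 = 29.543%
Cascade Bank: e^0.2655 − 1 = 30.408%
Prairie Finance: (1 + 0.2718/2)^2 − 1 = 29.027%
The lowest effective annual rate is Prairie Finance at 29.027%.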